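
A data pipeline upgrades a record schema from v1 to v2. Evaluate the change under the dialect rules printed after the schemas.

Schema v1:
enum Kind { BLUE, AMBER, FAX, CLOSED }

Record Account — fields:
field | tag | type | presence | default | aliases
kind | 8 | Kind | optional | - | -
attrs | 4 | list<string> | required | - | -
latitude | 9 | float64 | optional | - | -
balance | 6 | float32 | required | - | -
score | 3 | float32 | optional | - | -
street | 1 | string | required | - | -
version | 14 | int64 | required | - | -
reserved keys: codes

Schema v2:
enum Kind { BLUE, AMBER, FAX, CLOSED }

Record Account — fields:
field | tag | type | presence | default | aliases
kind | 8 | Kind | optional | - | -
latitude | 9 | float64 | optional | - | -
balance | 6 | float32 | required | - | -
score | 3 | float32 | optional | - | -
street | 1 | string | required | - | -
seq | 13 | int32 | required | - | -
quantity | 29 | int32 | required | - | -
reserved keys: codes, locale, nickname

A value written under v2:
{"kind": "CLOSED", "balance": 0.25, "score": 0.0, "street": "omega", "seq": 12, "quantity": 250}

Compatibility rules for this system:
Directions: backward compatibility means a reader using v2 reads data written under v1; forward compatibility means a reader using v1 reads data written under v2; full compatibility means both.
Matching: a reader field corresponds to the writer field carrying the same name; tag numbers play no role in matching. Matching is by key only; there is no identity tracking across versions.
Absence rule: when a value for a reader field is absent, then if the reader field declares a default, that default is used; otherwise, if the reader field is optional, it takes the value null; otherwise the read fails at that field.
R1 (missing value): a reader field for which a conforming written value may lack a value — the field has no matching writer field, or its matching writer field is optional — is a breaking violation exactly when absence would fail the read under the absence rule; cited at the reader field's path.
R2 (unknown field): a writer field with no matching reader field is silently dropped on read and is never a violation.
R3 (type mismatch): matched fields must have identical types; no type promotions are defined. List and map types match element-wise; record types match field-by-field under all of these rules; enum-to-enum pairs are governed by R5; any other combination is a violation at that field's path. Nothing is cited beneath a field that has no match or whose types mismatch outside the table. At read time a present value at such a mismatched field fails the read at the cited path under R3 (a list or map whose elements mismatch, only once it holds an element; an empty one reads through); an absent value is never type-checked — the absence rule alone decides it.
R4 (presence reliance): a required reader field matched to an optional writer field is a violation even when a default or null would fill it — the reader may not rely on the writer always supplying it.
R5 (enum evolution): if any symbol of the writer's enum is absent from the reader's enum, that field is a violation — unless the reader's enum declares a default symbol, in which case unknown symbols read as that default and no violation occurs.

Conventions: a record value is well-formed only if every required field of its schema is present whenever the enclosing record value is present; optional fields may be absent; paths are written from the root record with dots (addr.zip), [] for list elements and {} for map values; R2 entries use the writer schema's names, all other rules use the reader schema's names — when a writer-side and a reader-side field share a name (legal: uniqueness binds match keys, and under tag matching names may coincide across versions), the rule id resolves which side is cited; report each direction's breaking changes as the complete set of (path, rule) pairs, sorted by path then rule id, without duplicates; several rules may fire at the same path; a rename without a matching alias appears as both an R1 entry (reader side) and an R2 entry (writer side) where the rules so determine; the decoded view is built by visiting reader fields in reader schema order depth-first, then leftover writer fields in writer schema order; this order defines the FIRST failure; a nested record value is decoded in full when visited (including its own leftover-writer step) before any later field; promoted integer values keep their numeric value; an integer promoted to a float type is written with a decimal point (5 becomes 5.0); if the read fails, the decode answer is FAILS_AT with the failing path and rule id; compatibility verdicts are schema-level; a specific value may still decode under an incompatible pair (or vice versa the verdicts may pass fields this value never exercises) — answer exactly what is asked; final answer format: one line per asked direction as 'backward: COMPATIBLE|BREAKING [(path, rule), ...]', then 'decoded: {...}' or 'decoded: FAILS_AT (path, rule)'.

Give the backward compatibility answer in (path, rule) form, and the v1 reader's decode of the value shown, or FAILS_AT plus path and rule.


arrows below run writer -> reader for Account
backward pass over Account, reader schema v2, writer schema v1:
  writer optional, Kind -> Kind: reader kind maps from writer kind
  writer optional, float64 -> float64: reader latitude maps from writer latitude
  writer required, float32 -> float32: reader balance maps from writer balance
  writer optional, float32 -> float32: reader score maps from writer score
  writer required, string -> string: reader street maps from writer street
  seq: no writer match
  quantity: no writer match
  writer field attrs has no reader counterpart
  writer field version has no reader counterpart
  rule R1 violated at quantity
  rule R1 violated at seq
  => 2 violation(s): backward is BREAKING for Account
decode walk for Account under reader schema v1:
  kind := "CLOSED"
  read fails at attrs under R1 (no fill)
  => FAILS_AT (attrs, R1)
remaining Account differences; none change what is asked:
  removed field version from record Account -> matters only for Account's forward compatibility — outside the asked direction

backward: BREAKING [(quantity, R1), (seq, R1)]; decoded: FAILS_AT (attrs, R1)


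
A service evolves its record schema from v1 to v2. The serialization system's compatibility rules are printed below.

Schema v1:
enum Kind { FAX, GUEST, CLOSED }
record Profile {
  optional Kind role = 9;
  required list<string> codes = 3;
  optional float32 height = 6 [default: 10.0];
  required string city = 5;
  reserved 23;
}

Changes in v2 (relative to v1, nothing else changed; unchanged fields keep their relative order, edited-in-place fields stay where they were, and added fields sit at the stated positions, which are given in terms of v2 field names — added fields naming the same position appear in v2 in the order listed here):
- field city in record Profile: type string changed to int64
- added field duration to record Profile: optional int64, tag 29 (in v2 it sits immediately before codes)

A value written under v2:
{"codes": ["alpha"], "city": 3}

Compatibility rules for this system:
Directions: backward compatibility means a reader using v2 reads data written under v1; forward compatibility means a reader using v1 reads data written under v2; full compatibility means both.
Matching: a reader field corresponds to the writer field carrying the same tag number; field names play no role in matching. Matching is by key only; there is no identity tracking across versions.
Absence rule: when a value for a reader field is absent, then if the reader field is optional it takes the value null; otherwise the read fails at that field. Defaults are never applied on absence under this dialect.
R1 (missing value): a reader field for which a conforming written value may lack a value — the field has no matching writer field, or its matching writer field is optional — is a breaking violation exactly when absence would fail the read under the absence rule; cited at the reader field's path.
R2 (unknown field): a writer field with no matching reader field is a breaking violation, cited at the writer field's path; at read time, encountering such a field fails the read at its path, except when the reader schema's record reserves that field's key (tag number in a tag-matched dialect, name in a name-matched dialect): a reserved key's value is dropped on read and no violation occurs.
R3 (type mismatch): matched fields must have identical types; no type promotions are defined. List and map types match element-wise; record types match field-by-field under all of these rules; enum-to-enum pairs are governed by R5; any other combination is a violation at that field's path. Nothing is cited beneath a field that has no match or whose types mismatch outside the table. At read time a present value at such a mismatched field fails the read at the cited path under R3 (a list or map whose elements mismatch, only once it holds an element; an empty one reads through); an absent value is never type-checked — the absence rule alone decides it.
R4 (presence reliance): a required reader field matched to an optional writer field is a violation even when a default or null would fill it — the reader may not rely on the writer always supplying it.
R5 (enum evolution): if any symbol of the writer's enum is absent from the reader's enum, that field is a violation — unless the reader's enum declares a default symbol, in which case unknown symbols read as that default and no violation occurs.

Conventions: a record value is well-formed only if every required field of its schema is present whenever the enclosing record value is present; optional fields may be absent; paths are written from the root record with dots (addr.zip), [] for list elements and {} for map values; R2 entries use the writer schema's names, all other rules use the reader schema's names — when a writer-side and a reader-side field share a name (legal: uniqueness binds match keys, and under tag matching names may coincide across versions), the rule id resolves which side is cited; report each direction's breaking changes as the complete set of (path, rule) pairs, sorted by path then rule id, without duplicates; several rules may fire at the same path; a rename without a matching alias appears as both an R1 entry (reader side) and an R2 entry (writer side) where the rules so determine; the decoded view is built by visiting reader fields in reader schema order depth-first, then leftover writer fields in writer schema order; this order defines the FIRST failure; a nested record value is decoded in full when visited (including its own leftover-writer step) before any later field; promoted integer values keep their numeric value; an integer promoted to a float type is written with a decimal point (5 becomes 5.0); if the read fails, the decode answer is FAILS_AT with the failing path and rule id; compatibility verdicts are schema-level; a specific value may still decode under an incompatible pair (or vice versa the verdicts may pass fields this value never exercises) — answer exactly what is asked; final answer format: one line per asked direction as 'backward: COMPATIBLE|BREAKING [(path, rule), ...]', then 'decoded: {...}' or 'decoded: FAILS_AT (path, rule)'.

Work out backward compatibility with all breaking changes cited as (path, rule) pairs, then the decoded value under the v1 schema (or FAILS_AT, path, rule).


arrows below run writer -> reader for Profile
backward on Profile — v2 reading data written by v1:
  Kind -> Kind, writer optional: role aligns to role
  no writer field matches reader duration
  list<string> -> list<string>, writer required: codes aligns to codes
  float32 -> float32, writer optional: height aligns to height
  string -> int64, writer required: city aligns to city
  violation R3 at city
  => backward: BREAKING (1)
decoding the Profile value with the v1 reader:
  role := null (absent, optional -> null)
  codes := ["alpha"]
  height := null (absent, optional -> null)
  read fails at city under R3
  => FAILS_AT (city, R3)
diffs on Profile not affecting the asked answer:
  added field duration to record Profile: optional int64, tag 29 (in v2 it sits immediately before codes) -> fires only in the forward direction of Profile, which is not asked here

backward: BREAKING [(city, R3)]; decoded: FAILS_AT (city, R3)


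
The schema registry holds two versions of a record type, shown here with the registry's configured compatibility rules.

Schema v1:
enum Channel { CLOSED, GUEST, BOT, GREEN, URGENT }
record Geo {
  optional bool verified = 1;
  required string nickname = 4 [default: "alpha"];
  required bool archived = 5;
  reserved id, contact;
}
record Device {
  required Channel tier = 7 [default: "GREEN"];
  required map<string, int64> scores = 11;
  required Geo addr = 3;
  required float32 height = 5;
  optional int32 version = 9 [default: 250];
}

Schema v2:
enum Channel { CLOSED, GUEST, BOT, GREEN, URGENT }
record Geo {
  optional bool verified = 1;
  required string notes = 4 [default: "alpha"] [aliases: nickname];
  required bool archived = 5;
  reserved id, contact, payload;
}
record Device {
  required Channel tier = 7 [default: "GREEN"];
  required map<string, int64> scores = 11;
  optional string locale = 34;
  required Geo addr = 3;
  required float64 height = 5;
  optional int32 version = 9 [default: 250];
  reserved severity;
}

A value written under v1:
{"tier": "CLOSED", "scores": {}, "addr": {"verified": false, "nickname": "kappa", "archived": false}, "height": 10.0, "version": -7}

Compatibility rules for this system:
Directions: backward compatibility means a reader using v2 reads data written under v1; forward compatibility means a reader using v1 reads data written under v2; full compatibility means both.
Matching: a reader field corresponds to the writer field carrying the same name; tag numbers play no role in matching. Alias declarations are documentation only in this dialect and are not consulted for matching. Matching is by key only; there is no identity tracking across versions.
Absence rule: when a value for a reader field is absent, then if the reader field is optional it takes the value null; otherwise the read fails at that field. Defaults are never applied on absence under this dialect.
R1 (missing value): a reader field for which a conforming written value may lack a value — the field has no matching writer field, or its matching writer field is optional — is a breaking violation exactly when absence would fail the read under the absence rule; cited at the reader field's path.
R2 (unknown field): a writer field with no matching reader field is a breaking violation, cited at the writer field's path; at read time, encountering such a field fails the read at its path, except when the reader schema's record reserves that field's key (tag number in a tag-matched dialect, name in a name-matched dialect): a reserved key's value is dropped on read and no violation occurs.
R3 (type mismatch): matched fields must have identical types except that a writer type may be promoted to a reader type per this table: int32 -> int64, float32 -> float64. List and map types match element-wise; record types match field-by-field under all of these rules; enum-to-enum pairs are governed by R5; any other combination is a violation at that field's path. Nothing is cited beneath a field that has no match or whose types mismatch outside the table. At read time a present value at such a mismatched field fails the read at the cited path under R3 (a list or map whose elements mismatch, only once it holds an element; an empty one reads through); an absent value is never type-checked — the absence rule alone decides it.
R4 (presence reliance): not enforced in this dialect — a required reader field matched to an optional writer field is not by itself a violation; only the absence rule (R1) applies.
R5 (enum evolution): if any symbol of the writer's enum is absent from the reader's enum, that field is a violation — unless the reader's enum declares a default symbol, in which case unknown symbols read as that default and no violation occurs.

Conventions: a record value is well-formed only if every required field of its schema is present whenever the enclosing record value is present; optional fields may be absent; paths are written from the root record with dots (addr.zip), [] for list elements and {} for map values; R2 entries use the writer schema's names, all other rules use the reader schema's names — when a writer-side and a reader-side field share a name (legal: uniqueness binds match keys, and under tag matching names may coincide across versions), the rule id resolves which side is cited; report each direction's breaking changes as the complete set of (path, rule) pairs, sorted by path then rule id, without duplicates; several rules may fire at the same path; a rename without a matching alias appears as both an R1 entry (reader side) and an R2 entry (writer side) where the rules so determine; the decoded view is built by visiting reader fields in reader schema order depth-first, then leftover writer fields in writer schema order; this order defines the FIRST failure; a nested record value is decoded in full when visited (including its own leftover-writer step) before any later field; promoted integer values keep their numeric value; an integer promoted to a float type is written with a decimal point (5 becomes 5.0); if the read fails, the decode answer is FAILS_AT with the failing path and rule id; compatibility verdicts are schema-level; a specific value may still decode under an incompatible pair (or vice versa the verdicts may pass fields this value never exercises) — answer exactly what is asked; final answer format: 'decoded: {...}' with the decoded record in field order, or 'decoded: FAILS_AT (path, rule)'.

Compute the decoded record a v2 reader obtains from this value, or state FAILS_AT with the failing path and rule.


each type pair in Device: writer, then reader
decoding the Device value with the v2 reader:
  tier := "CLOSED"
  scores := {}
  locale := null (not supplied -> null)
  addr.verified := false
  read fails at addr.notes under R1 (no fill)
  => FAILS_AT (addr.notes, R1)
the rest of the Device diff is inert for this question:
  field height in record Device: type float32 changed to float64 -> affects the rule determinations only; this particular Device value decodes identically
  added field locale to record Device: optional string, tag 34 (in v2 it sits immediately before addr) -> affects the rule determinations only; this particular Device value decodes identically

decoded: FAILS_AT (addr.notes, R1)


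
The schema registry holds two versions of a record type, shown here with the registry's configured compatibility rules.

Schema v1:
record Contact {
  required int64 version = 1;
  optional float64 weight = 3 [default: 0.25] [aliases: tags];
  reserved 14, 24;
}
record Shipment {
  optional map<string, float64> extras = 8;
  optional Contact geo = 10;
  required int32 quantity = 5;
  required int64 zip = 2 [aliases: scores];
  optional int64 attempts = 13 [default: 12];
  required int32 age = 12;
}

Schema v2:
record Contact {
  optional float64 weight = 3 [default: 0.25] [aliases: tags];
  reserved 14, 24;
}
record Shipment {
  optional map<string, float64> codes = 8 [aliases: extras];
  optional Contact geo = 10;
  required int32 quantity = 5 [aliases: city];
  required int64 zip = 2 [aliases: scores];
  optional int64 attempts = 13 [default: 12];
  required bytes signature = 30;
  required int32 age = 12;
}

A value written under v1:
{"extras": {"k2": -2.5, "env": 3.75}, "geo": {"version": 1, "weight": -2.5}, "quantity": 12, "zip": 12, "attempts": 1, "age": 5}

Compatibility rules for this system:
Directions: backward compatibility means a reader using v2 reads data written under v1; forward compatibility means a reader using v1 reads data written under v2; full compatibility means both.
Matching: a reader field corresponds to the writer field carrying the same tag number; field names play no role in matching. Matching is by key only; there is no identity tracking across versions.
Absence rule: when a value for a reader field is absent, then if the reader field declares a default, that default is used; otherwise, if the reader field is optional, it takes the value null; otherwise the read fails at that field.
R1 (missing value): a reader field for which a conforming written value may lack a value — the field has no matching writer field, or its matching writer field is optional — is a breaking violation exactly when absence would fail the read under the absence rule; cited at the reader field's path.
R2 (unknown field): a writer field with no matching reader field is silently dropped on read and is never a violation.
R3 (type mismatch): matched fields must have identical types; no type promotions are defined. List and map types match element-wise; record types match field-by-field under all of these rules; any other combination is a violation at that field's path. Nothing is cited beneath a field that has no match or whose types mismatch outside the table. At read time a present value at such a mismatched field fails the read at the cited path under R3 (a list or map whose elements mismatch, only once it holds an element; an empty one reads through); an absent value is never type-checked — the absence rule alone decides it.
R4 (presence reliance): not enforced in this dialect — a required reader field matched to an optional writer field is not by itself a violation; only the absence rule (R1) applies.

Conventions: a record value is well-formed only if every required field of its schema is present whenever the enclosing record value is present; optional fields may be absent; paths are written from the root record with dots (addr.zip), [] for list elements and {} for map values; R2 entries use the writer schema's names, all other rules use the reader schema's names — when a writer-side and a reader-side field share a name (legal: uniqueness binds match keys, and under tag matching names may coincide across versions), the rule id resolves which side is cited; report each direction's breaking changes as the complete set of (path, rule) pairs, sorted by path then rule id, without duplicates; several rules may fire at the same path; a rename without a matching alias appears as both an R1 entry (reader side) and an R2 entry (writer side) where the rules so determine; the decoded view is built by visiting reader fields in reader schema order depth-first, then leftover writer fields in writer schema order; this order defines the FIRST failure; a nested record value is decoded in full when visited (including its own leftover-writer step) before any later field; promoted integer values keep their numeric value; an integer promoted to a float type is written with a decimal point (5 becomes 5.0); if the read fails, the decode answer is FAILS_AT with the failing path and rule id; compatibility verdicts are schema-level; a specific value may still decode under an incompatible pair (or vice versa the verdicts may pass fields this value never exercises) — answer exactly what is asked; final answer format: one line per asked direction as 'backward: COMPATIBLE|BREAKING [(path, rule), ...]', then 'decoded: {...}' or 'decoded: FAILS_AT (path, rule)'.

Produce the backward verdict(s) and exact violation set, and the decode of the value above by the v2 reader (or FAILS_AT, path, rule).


backward: BREAKING [(signature, R1)]; decoded: FAILS_AT (signature, R1)

the writer's type comes first in each Shipment pair
checking backward for Shipment: reader v2 against writer v1:
  codes: paired with writer extras (map<string, float64> -> map<string, float64>; writer optional)
  geo: paired with writer geo (Contact -> Contact; writer optional)
  quantity: paired with writer quantity (int32 -> int32; writer required)
  zip: paired with writer zip (int64 -> int64; writer required)
  attempts: paired with writer attempts (int64 -> int64; writer optional)
  signature: no writer match
  age: paired with writer age (int32 -> int32; writer required)
  geo.weight: paired with writer geo.weight (float64 -> float64; writer optional)
  writer geo.version: unknown to reader
  violation R1 at signature
  => backward: BREAKING (1)
decode (reader v2):
  codes := {"k2": -2.5, "env": 3.75} (from writer extras)
  geo.weight := -2.5
  writer geo.version: unmatched, discarded
  quantity := 12
  zip := 12
  attempts := 1
  read fails at signature under R1 (no fill)
  => FAILS_AT (signature, R1)
the rest of the Shipment diff is inert for this question:
  removed field version from record Contact -> its effect on Shipment is confined to the forward direction, not asked
  renamed field extras to codes in record Shipment (alias extras declared on the renamed field) -> fires no rule on Shipment, leaving the asked answer as it is


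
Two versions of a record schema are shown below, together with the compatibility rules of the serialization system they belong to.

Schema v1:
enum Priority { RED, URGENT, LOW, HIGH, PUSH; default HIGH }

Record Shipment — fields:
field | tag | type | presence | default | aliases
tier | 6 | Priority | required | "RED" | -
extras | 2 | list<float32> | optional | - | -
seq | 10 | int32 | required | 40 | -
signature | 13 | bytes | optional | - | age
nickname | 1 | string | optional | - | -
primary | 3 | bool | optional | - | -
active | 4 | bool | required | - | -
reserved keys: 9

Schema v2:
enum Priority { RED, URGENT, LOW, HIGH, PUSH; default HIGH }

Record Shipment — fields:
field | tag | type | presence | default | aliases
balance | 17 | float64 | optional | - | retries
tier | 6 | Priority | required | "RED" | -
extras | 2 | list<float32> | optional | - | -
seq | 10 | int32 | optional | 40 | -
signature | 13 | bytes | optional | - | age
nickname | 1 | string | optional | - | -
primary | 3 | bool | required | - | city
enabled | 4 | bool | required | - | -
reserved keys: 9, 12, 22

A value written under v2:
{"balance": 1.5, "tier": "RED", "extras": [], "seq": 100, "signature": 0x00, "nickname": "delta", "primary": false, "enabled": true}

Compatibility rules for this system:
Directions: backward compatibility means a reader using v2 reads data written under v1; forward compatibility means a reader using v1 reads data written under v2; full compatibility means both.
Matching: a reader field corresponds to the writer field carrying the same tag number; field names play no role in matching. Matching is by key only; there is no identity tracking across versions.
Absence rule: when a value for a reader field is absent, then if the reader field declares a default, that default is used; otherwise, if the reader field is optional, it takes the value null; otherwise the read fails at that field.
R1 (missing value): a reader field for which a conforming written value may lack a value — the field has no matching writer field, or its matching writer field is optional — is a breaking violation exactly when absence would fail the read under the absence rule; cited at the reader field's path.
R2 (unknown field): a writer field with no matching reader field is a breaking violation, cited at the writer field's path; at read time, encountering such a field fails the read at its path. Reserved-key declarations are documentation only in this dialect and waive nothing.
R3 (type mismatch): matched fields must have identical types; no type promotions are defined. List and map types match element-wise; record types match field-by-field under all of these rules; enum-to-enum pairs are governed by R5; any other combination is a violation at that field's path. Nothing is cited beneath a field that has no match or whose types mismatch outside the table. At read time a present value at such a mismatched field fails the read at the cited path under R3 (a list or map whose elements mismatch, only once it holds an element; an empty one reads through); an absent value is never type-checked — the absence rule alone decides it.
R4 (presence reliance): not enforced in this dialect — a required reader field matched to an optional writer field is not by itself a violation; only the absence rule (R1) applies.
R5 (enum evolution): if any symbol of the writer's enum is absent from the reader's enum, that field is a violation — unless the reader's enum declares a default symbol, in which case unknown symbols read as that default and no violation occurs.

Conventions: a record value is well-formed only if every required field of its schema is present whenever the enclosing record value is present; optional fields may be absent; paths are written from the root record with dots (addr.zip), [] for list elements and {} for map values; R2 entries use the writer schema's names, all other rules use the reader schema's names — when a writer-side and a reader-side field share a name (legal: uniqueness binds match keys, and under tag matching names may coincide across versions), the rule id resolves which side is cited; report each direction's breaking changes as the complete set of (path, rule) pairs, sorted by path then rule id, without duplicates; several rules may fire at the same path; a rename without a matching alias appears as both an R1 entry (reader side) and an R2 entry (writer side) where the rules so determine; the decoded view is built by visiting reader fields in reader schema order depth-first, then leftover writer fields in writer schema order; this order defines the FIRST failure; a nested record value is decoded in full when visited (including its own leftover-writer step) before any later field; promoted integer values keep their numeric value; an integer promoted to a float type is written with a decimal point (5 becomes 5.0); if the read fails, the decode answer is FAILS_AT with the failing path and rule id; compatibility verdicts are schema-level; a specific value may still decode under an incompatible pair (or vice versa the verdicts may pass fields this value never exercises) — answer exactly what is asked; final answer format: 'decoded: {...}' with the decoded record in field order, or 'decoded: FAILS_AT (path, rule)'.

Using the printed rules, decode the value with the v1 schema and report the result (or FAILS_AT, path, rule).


decoded: FAILS_AT (balance, R2)

each type pair in Shipment: writer, then reader
decode walk for Shipment under reader schema v1:
  tier := "RED"
  extras := []
  seq := 100
  signature := 0x00
  nickname := "delta"
  primary := false
  active := true (from writer enabled)
  read fails at balance under R2 (unknown field)
  => FAILS_AT (balance, R2)
the rest of the Shipment diff is inert for this question:
  renamed field active to enabled in record Shipment -> fires no rule on Shipment under this dialect and leaves the result unchanged
  field seq in record Shipment: required changed to optional -> fires no rule on Shipment under this dialect and leaves the result unchanged
  field primary in record Shipment: optional changed to required -> schema-level compatibility only; this Shipment value's decode is unchanged


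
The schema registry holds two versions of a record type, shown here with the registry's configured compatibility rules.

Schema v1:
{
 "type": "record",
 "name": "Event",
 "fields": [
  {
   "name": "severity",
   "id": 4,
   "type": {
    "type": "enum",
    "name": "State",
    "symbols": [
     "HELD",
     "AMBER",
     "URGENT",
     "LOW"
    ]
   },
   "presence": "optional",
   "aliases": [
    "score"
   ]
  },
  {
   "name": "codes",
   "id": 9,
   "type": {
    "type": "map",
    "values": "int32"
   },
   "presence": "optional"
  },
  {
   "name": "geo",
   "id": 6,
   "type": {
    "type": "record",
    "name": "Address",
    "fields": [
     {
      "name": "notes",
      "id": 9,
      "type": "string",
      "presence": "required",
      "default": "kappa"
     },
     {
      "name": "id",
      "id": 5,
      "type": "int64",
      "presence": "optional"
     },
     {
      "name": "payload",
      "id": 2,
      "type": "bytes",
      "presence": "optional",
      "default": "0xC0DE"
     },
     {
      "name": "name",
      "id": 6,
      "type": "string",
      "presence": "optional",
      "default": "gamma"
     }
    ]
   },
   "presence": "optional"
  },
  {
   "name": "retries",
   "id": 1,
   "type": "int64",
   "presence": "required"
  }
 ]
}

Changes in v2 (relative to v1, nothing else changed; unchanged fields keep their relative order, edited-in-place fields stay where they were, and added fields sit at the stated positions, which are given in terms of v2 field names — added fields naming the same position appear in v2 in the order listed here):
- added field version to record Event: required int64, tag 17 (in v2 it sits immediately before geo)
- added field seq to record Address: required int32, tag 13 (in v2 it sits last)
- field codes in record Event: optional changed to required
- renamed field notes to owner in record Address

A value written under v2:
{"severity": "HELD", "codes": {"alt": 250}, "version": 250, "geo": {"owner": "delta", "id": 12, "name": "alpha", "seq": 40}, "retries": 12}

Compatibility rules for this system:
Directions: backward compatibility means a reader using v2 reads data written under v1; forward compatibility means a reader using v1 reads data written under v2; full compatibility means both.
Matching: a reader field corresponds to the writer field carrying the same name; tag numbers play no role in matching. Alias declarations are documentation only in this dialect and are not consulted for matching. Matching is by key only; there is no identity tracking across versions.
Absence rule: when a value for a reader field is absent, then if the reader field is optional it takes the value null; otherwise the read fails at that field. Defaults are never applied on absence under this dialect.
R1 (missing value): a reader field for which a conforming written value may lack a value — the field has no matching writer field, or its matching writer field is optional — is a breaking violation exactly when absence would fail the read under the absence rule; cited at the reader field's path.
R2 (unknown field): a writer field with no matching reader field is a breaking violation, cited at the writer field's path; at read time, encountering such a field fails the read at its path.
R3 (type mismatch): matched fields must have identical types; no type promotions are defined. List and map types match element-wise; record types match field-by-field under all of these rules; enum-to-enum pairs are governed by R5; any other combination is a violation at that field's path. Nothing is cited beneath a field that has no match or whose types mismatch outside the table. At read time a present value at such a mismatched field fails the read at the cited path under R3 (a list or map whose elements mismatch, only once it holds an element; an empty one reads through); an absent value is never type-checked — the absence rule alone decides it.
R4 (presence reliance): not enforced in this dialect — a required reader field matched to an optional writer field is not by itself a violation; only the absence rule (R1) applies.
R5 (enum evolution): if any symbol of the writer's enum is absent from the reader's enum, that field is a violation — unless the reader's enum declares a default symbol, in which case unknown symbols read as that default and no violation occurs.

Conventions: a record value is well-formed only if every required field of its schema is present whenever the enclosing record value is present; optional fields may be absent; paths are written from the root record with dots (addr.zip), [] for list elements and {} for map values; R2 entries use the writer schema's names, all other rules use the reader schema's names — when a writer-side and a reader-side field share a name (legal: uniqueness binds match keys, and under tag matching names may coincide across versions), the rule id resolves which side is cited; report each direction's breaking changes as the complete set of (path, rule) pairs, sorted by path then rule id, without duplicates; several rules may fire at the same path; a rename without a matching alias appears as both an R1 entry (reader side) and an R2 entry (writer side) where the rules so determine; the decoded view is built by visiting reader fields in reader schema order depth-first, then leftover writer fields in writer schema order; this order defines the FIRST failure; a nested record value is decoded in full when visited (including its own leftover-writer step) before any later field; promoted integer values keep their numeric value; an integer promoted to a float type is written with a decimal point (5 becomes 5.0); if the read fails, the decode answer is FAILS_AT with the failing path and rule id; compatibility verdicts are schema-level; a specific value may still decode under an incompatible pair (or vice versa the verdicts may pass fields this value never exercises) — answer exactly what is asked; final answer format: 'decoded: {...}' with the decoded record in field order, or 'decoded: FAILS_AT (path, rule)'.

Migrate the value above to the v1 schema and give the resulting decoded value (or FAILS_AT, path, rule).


each type pair in Event: writer, then reader
migrating the Event value to v1:
  severity := "HELD"
  codes := {"alt": 250}
  read fails at geo.notes under R1 (no fill)
  => FAILS_AT (geo.notes, R1)
the rest of the Event diff is inert for this question:
  added field version to record Event: required int64, tag 17 (in v2 it sits immediately before geo) -> affects the rule determinations only; this particular Event value decodes identically
  added field seq to record Address: required int32, tag 13 (in v2 it sits last) -> affects the rule determinations only; this particular Event value decodes identically
  field codes in record Event: optional changed to required -> affects the rule determinations only; this particular Event value decodes identically

decoded: FAILS_AT (geo.notes, R1)


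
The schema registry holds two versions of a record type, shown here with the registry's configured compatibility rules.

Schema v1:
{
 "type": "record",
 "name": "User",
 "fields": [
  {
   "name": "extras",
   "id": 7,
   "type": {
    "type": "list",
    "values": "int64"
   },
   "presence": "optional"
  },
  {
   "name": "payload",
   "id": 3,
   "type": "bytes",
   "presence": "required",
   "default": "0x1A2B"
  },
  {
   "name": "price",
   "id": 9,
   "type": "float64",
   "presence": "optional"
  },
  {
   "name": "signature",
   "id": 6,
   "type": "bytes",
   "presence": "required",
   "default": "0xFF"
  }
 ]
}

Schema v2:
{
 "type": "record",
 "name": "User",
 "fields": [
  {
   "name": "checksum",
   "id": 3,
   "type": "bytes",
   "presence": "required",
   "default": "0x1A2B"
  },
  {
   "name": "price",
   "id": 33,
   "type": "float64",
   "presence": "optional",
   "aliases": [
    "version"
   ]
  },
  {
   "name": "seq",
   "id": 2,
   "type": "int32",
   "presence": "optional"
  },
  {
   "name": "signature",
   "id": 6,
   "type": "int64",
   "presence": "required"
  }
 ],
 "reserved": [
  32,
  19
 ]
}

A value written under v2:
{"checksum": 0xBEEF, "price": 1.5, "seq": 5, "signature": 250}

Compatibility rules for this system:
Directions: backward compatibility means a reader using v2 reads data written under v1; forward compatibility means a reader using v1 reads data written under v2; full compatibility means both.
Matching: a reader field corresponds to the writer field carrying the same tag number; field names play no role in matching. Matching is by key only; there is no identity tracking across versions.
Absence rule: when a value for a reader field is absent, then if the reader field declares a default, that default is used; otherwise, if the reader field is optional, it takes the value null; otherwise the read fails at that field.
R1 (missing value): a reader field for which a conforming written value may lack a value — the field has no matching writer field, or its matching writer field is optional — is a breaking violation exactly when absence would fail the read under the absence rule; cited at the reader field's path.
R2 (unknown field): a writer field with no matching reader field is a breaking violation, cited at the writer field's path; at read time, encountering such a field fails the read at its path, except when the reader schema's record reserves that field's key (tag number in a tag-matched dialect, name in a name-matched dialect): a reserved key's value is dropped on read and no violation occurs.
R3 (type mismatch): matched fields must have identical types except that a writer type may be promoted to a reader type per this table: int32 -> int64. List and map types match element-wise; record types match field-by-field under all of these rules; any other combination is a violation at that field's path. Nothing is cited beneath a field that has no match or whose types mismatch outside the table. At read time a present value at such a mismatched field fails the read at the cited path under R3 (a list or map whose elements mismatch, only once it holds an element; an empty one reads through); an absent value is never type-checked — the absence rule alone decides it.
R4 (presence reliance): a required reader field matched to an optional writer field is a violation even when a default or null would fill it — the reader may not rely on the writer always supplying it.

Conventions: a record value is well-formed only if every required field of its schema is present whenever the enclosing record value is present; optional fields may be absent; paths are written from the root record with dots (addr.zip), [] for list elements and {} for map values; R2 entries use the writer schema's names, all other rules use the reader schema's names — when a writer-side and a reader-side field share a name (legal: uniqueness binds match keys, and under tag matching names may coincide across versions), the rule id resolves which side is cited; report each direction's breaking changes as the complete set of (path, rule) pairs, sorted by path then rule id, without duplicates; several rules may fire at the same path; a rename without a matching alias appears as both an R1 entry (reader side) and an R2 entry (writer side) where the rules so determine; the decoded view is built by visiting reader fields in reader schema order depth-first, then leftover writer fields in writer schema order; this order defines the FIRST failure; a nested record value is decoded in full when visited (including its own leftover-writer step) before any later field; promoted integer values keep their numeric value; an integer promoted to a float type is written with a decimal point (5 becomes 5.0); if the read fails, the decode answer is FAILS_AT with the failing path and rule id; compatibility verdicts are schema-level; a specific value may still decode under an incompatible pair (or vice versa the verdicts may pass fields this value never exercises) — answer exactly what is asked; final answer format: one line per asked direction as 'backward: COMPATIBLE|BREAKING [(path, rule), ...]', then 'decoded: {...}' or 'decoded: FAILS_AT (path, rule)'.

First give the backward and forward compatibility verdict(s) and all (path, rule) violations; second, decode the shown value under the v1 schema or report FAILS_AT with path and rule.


arrows below run writer -> reader for User
backward on User — v2 reading data written by v1:
  checksum: paired with writer payload (bytes -> bytes; writer required)
  price: no writer match
  seq: no writer match
  signature: paired with writer signature (bytes -> int64; writer required)
  writer field extras has no reader counterpart
  writer field price has no reader counterpart
  breaking: (extras, R2)
  breaking: (price, R2)
  breaking: (signature, R3)
  => 3 violation(s): backward is BREAKING for User
forward on User — v1 reading data written by v2:
  extras: no writer match
  payload: paired with writer checksum (bytes -> bytes; writer required)
  price: no writer match
  signature: paired with writer signature (int64 -> bytes; writer required)
  writer field price has no reader counterpart
  writer field seq has no reader counterpart
  breaking: (price, R2)
  breaking: (seq, R2)
  breaking: (signature, R3)
  => 3 violation(s): forward is BREAKING for User
decode (reader v1):
  extras := null (absent, optional -> null)
  payload := 0xBEEF (from writer checksum)
  price := null (absent, optional -> null)
  read fails at signature under R3
  => FAILS_AT (signature, R3)

backward: BREAKING [(extras, R2), (price, R2), (signature, R3)]; forward: BREAKING [(price, R2), (seq, R2), (signature, R3)]; decoded: FAILS_AT (signature, R3)
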